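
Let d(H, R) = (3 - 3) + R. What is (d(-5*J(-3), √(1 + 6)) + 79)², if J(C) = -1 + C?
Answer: (79 + √7)² ≈ 6666.0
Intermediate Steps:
d(H, R) = R (d(H, R) = 0 + R = R)
(d(-5*J(-3), √(1 + 6)) + 79)² = (√(1 + 6) + 79)² = (√7 + 79)² = (79 + √7)²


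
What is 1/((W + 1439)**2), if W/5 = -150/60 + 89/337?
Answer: 454276/926119447201 ≈ 4.9052e-7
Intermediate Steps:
W = -7535/674 (W = 5*(-150/60 + 89/337) = 5*(-150*1/60 + 89*(1/337)) = 5*(-5/2 + 89/337) = 5*(-1507/674) = -7535/674 ≈ -11.180)
1/((W + 1439)**2) = 1/((-7535/674 + 1439)**2) = 1/((962351/674)**2) = 1/(926119447201/454276) = 454276/926119447201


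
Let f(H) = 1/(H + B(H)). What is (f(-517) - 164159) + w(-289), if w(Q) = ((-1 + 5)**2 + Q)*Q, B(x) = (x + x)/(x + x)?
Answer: -43995193/516 ≈ -85262.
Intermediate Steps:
B(x) = 1 (B(x) = (2*x)/((2*x)) = (2*x)*(1/(2*x)) = 1)
w(Q) = Q*(16 + Q) (w(Q) = (4**2 + Q)*Q = (16 + Q)*Q = Q*(16 + Q))
f(H) = 1/(1 + H) (f(H) = 1/(H + 1) = 1/(1 + H))
(f(-517) - 164159) + w(-289) = (1/(1 - 517) - 164159) - 289*(16 - 289) = (1/(-516) - 164159) - 289*(-273) = (-1/516 - 164159) + 78897 = -84706045/516 + 78897 = -43995193/516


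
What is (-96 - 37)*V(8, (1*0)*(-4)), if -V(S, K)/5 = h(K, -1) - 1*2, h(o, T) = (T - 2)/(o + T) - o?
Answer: 665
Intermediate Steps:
h(o, T) = -o + (-2 + T)/(T + o) (h(o, T) = (-2 + T)/(T + o) - o = -o + (-2 + T)/(T + o))
V(S, K) = 10 - 5*(-3 + K - K²)/(-1 + K) (V(S, K) = -5*((-2 - 1 - K² - 1*(-1)*K)/(-1 + K) - 1*2) = -5*((-2 - 1 - K² + K)/(-1 + K) - 2) = -5*((-3 + K - K²)/(-1 + K) - 2) = -5*(-2 + (-3 + K - K²)/(-1 + K)) = 10 - 5*(-3 + K - K²)/(-1 + K))
(-96 - 37)*V(8, (1*0)*(-4)) = (-96 - 37)*(5*(1 + (1*0)*(-4) + ((1*0)*(-4))²)/(-1 + (1*0)*(-4))) = -665*(1 + 0*(-4) + (0*(-4))²)/(-1 + 0*(-4)) = -665*(1 + 0 + 0²)/(-1 + 0) = -665*(1 + 0 + 0)/(-1) = -665*(-1) = -133*(-5) = 665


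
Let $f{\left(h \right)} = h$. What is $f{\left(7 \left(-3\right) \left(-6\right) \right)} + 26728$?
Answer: $26854$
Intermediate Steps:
$f{\left(7 \left(-3\right) \left(-6\right) \right)} + 26728 = 7 \left(-3\right) \left(-6\right) + 26728 = \left(-21\right) \left(-6\right) + 26728 = 126 + 26728 = 26854$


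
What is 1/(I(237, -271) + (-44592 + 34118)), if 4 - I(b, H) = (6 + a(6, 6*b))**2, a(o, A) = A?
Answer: -1/2049654 ≈ -4.8789e-7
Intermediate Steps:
I(b, H) = 4 - (6 + 6*b)**2
1/(I(237, -271) + (-44592 + 34118)) = 1/((4 - 36*(1 + 237)**2) + (-44592 + 34118)) = 1/((4 - 36*238**2) - 10474) = 1/((4 - 36*56644) - 10474) = 1/((4 - 2039184) - 10474) = 1/(-2039180 - 10474) = 1/(-2049654) = -1/2049654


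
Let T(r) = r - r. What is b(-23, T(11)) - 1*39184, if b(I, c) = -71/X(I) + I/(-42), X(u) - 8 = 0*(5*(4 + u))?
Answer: -6584311/168 ≈ -39192.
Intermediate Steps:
X(u) = 8 (X(u) = 8 + 0*(5*(4 + u)) = 8 + 0*(20 + 5*u) = 8 + 0 = 8)
T(r) = 0
b(I, c) = -71/8 - I/42 (b(I, c) = -71/8 + I/(-42) = -71*⅛ + I*(-1/42) = -71/8 - I/42)
b(-23, T(11)) - 1*39184 = (-71/8 - 1/42*(-23)) - 1*39184 = (-71/8 + 23/42) - 39184 = -1399/168 - 39184 = -6584311/168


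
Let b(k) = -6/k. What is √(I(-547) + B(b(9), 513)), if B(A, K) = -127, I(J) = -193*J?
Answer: 6*√2929 ≈ 324.72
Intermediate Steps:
√(I(-547) + B(b(9), 513)) = √(-193*(-547) - 127) = √(105571 - 127) = √105444 = 6*√2929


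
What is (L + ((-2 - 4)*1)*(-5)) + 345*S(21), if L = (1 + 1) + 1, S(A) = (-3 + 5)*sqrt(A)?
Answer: 33 + 690*sqrt(21) ≈ 3195.0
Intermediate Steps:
S(A) = 2*sqrt(A)
L = 3 (L = 2 + 1 = 3)
(L + ((-2 - 4)*1)*(-5)) + 345*S(21) = (3 + ((-2 - 4)*1)*(-5)) + 345*(2*sqrt(21)) = (3 - 6*1*(-5)) + 690*sqrt(21) = (3 - 6*(-5)) + 690*sqrt(21) = (3 + 30) + 690*sqrt(21) = 33 + 690*sqrt(21)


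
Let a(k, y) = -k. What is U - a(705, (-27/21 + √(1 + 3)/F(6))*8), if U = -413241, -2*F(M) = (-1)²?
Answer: -412536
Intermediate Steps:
F(M) = -½ (F(M) = -½*(-1)² = -½*1 = -½)
U - a(705, (-27/21 + √(1 + 3)/F(6))*8) = -413241 - (-1)*705 = -413241 - 1*(-705) = -413241 + 705 = -412536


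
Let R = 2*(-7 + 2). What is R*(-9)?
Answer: 90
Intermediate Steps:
R = -10 (R = 2*(-5) = -10)
R*(-9) = -10*(-9) = 90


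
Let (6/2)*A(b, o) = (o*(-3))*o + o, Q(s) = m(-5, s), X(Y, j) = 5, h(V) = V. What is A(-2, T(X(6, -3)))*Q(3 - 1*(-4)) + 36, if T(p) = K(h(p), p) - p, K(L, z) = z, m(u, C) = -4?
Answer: 36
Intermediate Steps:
Q(s) = -4
T(p) = 0 (T(p) = p - p = 0)
A(b, o) = -o**2 + o/3 (A(b, o) = ((o*(-3))*o + o)/3 = ((-3*o)*o + o)/3 = (-3*o**2 + o)/3 = (o - 3*o**2)/3 = -o**2 + o/3)
A(-2, T(X(6, -3)))*Q(3 - 1*(-4)) + 36 = (0*(1/3 - 1*0))*(-4) + 36 = (0*(1/3 + 0))*(-4) + 36 = (0*(1/3))*(-4) + 36 = 0*(-4) + 36 = 0 + 36 = 36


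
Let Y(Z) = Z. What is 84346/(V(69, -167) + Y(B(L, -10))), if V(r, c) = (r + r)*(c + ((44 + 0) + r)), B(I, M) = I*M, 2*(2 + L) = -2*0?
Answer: -42173/3716 ≈ -11.349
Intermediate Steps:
L = -2 (L = -2 + (-2*0)/2 = -2 + (½)*0 = -2 + 0 = -2)
V(r, c) = 2*r*(44 + c + r) (V(r, c) = (2*r)*(c + (44 + r)) = (2*r)*(44 + c + r) = 2*r*(44 + c + r))
84346/(V(69, -167) + Y(B(L, -10))) = 84346/(2*69*(44 - 167 + 69) - 2*(-10)) = 84346/(2*69*(-54) + 20) = 84346/(-7452 + 20) = 84346/(-7432) = 84346*(-1/7432) = -42173/3716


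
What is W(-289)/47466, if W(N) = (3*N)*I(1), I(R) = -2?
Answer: 289/7911 ≈ 0.036531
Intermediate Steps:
W(N) = -6*N (W(N) = (3*N)*(-2) = -6*N)
W(-289)/47466 = -6*(-289)/47466 = 1734*(1/47466) = 289/7911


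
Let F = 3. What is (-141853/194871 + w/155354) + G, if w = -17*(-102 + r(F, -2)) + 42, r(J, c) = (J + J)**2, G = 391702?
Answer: 5929180179752675/15136994667 ≈ 3.9170e+5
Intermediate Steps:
r(J, c) = 4*J**2 (r(J, c) = (2*J)**2 = 4*J**2)
w = 1164 (w = -17*(-102 + 4*3**2) + 42 = -17*(-102 + 4*9) + 42 = -17*(-102 + 36) + 42 = -17*(-66) + 42 = 1122 + 42 = 1164)
(-141853/194871 + w/155354) + G = (-141853/194871 + 1164/155354) + 391702 = (-141853*1/194871 + 1164*(1/155354)) + 391702 = (-141853/194871 + 582/77677) + 391702 = -10905300559/15136994667 + 391702 = 5929180179752675/15136994667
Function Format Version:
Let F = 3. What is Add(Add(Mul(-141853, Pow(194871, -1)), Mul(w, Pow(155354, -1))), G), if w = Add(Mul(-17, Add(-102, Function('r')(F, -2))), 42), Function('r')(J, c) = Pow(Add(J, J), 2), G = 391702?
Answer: Rational(5929180179752675, 15136994667) ≈ 3.9170e+5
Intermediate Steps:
Function('r')(J, c) = Mul(4, Pow(J, 2)) (Function('r')(J, c) = Pow(Mul(2, J), 2) = Mul(4, Pow(J, 2)))
w = 1164 (w = Add(Mul(-17, Add(-102, Mul(4, Pow(3, 2)))), 42) = Add(Mul(-17, Add(-102, Mul(4, 9))), 42) = Add(Mul(-17, Add(-102, 36)), 42) = Add(Mul(-17, -66), 42) = Add(1122, 42) = 1164)
Add(Add(Mul(-141853, Pow(194871, -1)), Mul(w, Pow(155354, -1))), G) = Add(Add(Mul(-141853, Pow(194871, -1)), Mul(1164, Pow(155354, -1))), 391702) = Add(Add(Mul(-141853, Rational(1, 194871)), Mul(1164, Rational(1, 155354))), 391702) = Add(Add(Rational(-141853, 194871), Rational(582, 77677)), 391702) = Add(Rational(-10905300559, 15136994667), 391702) = Rational(5929180179752675, 15136994667)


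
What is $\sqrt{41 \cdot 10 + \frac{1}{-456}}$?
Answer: $\frac{\sqrt{21313326}}{228} \approx 20.248$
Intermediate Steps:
$\sqrt{41 \cdot 10 + \frac{1}{-456}} = \sqrt{410 - \frac{1}{456}} = \sqrt{\frac{186959}{456}} = \frac{\sqrt{21313326}}{228}$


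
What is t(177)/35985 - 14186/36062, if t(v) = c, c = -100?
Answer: -51408941/129769107 ≈ -0.39616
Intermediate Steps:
t(v) = -100
t(177)/35985 - 14186/36062 = -100/35985 - 14186/36062 = -100*1/35985 - 14186*1/36062 = -20/7197 - 7093/18031 = -51408941/129769107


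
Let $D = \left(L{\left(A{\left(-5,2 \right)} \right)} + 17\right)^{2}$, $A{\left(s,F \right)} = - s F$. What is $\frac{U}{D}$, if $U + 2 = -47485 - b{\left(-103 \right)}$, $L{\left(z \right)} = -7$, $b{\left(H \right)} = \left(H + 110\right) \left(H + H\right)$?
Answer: $- \frac{9209}{20} \approx -460.45$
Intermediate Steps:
$A{\left(s,F \right)} = - F s$
$b{\left(H \right)} = 2 H \left(110 + H\right)$ ($b{\left(H \right)} = \left(110 + H\right) 2 H = 2 H \left(110 + H\right)$)
$D = 100$ ($D = \left(-7 + 17\right)^{2} = 10^{2} = 100$)
$U = -46045$ ($U = -2 - \left(47485 + 2 \left(-103\right) \left(110 - 103\right)\right) = -2 - \left(47485 + 2 \left(-103\right) 7\right) = -2 - 46043 = -46045$)
$\frac{U}{D} = - \frac{46045}{100} = \left(-46045\right) \frac{1}{100} = - \frac{9209}{20}$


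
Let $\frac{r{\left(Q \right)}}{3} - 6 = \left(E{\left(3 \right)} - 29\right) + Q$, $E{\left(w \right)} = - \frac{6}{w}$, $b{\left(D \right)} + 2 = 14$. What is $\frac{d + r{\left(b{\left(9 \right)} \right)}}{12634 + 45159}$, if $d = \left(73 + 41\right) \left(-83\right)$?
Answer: $- \frac{9501}{57793} \approx -0.1644$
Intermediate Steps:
$d = -9462$ ($d = 114 \left(-83\right) = -9462$)
$b{\left(D \right)} = 12$ ($b{\left(D \right)} = -2 + 14 = 12$)
$r{\left(Q \right)} = -75 + 3 Q$ ($r{\left(Q \right)} = 18 + 3 \left(\left(- \frac{6}{3} - 29\right) + Q\right) = 18 + 3 \left(\left(\left(-6\right) \frac{1}{3} - 29\right) + Q\right) = 18 + 3 \left(\left(-2 - 29\right) + Q\right) = 18 + 3 \left(-31 + Q\right) = 18 + \left(-93 + 3 Q\right) = -75 + 3 Q$)
$\frac{d + r{\left(b{\left(9 \right)} \right)}}{12634 + 45159} = \frac{-9462 + \left(-75 + 3 \cdot 12\right)}{12634 + 45159} = \frac{-9462 + \left(-75 + 36\right)}{57793} = \left(-9462 - 39\right) \frac{1}{57793} = \left(-9501\right) \frac{1}{57793} = - \frac{9501}{57793}$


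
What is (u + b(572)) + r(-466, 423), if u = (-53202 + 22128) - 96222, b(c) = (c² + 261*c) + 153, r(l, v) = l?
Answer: 348867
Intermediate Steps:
b(c) = 153 + c² + 261*c
u = -127296 (u = -31074 - 96222 = -127296)
(u + b(572)) + r(-466, 423) = (-127296 + (153 + 572² + 261*572)) - 466 = (-127296 + (153 + 327184 + 149292)) - 466 = (-127296 + 476629) - 466 = 349333 - 466 = 348867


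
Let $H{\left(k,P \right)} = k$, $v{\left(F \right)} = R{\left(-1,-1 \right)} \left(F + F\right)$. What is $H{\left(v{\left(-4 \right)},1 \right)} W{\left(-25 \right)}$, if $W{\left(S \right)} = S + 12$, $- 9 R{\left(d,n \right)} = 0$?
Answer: $0$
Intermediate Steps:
$R{\left(d,n \right)} = 0$ ($R{\left(d,n \right)} = \left(- \frac{1}{9}\right) 0 = 0$)
$v{\left(F \right)} = 0$ ($v{\left(F \right)} = 0 \left(F + F\right) = 0 \cdot 2 F = 0$)
$W{\left(S \right)} = 12 + S$
$H{\left(v{\left(-4 \right)},1 \right)} W{\left(-25 \right)} = 0 \left(12 - 25\right) = 0 \left(-13\right) = 0$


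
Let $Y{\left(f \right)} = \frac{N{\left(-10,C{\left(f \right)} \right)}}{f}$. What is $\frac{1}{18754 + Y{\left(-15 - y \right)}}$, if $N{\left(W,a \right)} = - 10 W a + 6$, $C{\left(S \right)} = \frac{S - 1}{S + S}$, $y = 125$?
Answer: $\frac{1960}{36757051} \approx 5.3323 \cdot 10^{-5}$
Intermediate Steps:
$C{\left(S \right)} = \frac{-1 + S}{2 S}$
$N{\left(W,a \right)} = 6 - 10 W a$ ($N{\left(W,a \right)} = - 10 W a + 6 = 6 - 10 W a$)
$Y{\left(f \right)} = \frac{6 + \frac{50 \left(-1 + f\right)}{f}}{f}$ ($Y{\left(f \right)} = \frac{6 - - 100 \frac{-1 + f}{2 f}}{f} = \frac{6 + \frac{50 \left(-1 + f\right)}{f}}{f}$)
$\frac{1}{18754 + Y{\left(-15 - y \right)}} = \frac{1}{18754 + \frac{2 \left(-25 + 28 \left(-15 - 125\right)\right)}{\left(-15 - 125\right)^{2}}} = \frac{1}{18754 + \frac{2 \left(-25 + 28 \left(-140\right)\right)}{19600}} = \frac{1}{18754 + 2 \cdot \frac{1}{19600} \left(-25 - 3920\right)} = \frac{1}{18754 + 2 \cdot \frac{1}{19600} \left(-3945\right)} = \frac{1}{18754 - \frac{789}{1960}} = \frac{1}{\frac{36757051}{1960}} = \frac{1960}{36757051}$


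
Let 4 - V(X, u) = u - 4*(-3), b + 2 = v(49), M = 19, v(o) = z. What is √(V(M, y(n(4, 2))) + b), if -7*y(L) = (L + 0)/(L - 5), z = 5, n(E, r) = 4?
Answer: I*√273/7 ≈ 2.3604*I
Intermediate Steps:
v(o) = 5
b = 3 (b = -2 + 5 = 3)
y(L) = -L/(7*(-5 + L)) (y(L) = -(L + 0)/(7*(L - 5)) = -L/(7*(-5 + L)))
V(X, u) = -8 - u (V(X, u) = 4 - (u - 4*(-3)) = 4 - (u + 12) = 4 - (12 + u) = 4 + (-12 - u) = -8 - u)
√(V(M, y(n(4, 2))) + b) = √((-8 - (-1)*4/(-35 + 7*4)) + 3) = √((-8 - (-1)*4/(-35 + 28)) + 3) = √((-8 - (-1)*4/(-7)) + 3) = √((-8 - (-1)*4*(-1)/7) + 3) = √((-8 - 1*4/7) + 3) = √((-8 - 4/7) + 3) = √(-60/7 + 3) = √(-39/7) = I*√273/7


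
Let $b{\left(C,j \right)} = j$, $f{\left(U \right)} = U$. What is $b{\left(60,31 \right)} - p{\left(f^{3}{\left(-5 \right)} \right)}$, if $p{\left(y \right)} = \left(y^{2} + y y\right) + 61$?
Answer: $-31280$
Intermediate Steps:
$p{\left(y \right)} = 61 + 2 y^{2}$ ($p{\left(y \right)} = \left(y^{2} + y^{2}\right) + 61 = 2 y^{2} + 61 = 61 + 2 y^{2}$)
$b{\left(60,31 \right)} - p{\left(f^{3}{\left(-5 \right)} \right)} = 31 - \left(61 + 2 \left(\left(-5\right)^{3}\right)^{2}\right) = 31 - \left(61 + 2 \left(-125\right)^{2}\right) = 31 - \left(61 + 2 \cdot 15625\right) = 31 - \left(61 + 31250\right) = 31 - 31311 = -31280$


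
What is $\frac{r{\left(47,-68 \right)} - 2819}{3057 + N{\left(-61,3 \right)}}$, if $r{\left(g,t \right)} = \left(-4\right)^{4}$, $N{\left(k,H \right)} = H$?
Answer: $- \frac{2563}{3060} \approx -0.83758$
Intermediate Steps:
$r{\left(g,t \right)} = 256$
$\frac{r{\left(47,-68 \right)} - 2819}{3057 + N{\left(-61,3 \right)}} = \frac{256 - 2819}{3057 + 3} = - \frac{2563}{3060}$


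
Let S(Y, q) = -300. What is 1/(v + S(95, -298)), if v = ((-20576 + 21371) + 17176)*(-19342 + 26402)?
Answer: 1/126874960 ≈ 7.8818e-9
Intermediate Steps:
v = 126875260 (v = (795 + 17176)*7060 = 17971*7060 = 126875260)
1/(v + S(95, -298)) = 1/(126875260 - 300) = 1/126874960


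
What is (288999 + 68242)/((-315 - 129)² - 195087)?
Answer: 357241/2049 ≈ 174.35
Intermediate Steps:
(288999 + 68242)/((-315 - 129)² - 195087) = 357241/((-444)² - 195087) = 357241/(197136 - 195087) = 357241/2049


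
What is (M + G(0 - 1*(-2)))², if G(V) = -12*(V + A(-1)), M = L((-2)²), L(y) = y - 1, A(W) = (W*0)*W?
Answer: 441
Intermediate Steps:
A(W) = 0 (A(W) = 0*W = 0)
L(y) = -1 + y
M = 3 (M = -1 + (-2)² = -1 + 4 = 3)
G(V) = -12*V (G(V) = -12*(V + 0) = -12*V)
(M + G(0 - 1*(-2)))² = (3 - 12*(0 - 1*(-2)))² = (3 - 12*(0 + 2))² = (3 - 12*2)² = (3 - 24)² = (-21)² = 441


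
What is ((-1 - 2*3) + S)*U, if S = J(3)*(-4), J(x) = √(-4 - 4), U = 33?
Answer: -231 - 264*I*√2 ≈ -231.0 - 373.35*I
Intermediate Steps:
J(x) = 2*I*√2 (J(x) = √(-8) = 2*I*√2)
S = -8*I*√2 (S = (2*I*√2)*(-4) = -8*I*√2 ≈ -11.314*I)
((-1 - 2*3) + S)*U = ((-1 - 2*3) - 8*I*√2)*33 = ((-1 - 6) - 8*I*√2)*33 = (-7 - 8*I*√2)*33 = -231 - 264*I*√2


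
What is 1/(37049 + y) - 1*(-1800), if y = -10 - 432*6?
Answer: 62004601/34447 ≈ 1800.0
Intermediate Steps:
y = -2602 (y = -10 - 72*36 = -10 - 2592 = -2602)
1/(37049 + y) - 1*(-1800) = 1/(37049 - 2602) - 1*(-1800) = 1/34447 + 1800 = 62004601/34447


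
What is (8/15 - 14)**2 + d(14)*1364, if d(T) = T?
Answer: 4337404/225 ≈ 19277.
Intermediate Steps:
(8/15 - 14)**2 + d(14)*1364 = (8/15 - 14)**2 + 14*1364 = (8*(1/15) - 14)**2 + 19096 = (8/15 - 14)**2 + 19096 = (-202/15)**2 + 19096 = 40804/225 + 19096 = 4337404/225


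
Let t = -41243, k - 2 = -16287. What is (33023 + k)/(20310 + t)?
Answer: -16738/20933 ≈ -0.79960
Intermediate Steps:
k = -16285 (k = 2 - 16287 = -16285)
(33023 + k)/(20310 + t) = (33023 - 16285)/(20310 - 41243) = 16738/(-20933) = 16738*(-1/20933) = -16738/20933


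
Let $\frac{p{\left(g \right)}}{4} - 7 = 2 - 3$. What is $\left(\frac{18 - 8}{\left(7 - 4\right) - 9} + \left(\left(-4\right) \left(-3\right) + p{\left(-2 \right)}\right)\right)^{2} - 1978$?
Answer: $- \frac{7193}{9} \approx -799.22$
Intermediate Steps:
$p{\left(g \right)} = 24$ ($p{\left(g \right)} = 28 + 4 \left(2 - 3\right) = 28 + 4 \left(-1\right) = 28 - 4 = 24$)
$\left(\frac{18 - 8}{\left(7 - 4\right) - 9} + \left(\left(-4\right) \left(-3\right) + p{\left(-2 \right)}\right)\right)^{2} - 1978 = \left(\frac{18 - 8}{\left(7 - 4\right) - 9} + \left(\left(-4\right) \left(-3\right) + 24\right)\right)^{2} - 1978 = \left(\frac{10}{3 - 9} + \left(12 + 24\right)\right)^{2} - 1978 = \left(\frac{10}{-6} + 36\right)^{2} - 1978 = \left(10 \left(- \frac{1}{6}\right) + 36\right)^{2} - 1978 = \left(- \frac{5}{3} + 36\right)^{2} - 1978 = \left(\frac{103}{3}\right)^{2} - 1978 = \frac{10609}{9} - 1978 = - \frac{7193}{9}$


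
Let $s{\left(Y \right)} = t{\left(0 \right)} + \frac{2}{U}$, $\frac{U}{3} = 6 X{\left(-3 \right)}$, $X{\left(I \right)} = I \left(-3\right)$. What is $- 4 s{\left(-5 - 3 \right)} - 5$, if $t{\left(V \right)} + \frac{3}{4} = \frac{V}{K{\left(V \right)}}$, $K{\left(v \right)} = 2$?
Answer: $- \frac{166}{81} \approx -2.0494$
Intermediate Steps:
$X{\left(I \right)} = - 3 I$
$t{\left(V \right)} = - \frac{3}{4} + \frac{V}{2}$
$U = 162$ ($U = 3 \cdot 6 \left(\left(-3\right) \left(-3\right)\right) = 3 \cdot 6 \cdot 9 = 3 \cdot 54 = 162$)
$s{\left(Y \right)} = - \frac{239}{324}$ ($s{\left(Y \right)} = \left(- \frac{3}{4} + \frac{1}{2} \cdot 0\right) + \frac{2}{162} = \left(- \frac{3}{4} + 0\right) + 2 \cdot \frac{1}{162} = - \frac{3}{4} + \frac{1}{81} = - \frac{239}{324}$)
$- 4 s{\left(-5 - 3 \right)} - 5 = \left(-4\right) \left(- \frac{239}{324}\right) - 5 = \frac{239}{81} - 5 = - \frac{166}{81}$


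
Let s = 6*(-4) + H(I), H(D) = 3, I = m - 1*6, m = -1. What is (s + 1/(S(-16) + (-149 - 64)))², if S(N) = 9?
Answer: 18361225/41616 ≈ 441.21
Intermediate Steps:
I = -7 (I = -1 - 1*6 = -1 - 6 = -7)
s = -21 (s = 6*(-4) + 3 = -24 + 3 = -21)
(s + 1/(S(-16) + (-149 - 64)))² = (-21 + 1/(9 + (-149 - 64)))² = (-21 + 1/(9 - 213))² = (-21 + 1/(-204))² = (-21 - 1/204)² = (-4285/204)² = 18361225/41616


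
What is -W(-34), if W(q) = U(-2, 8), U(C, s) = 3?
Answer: -3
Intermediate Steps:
W(q) = 3
-W(-34) = -1*3 = -3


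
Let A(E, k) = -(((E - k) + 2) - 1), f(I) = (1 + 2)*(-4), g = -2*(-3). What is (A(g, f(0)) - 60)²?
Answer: 6241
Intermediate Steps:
g = 6
f(I) = -12 (f(I) = 3*(-4) = -12)
A(E, k) = -1 + k - E (A(E, k) = -((2 + E - k) - 1) = -(1 + E - k) = -1 + k - E)
(A(g, f(0)) - 60)² = ((-1 - 12 - 1*6) - 60)² = ((-1 - 12 - 6) - 60)² = (-19 - 60)² = (-79)² = 6241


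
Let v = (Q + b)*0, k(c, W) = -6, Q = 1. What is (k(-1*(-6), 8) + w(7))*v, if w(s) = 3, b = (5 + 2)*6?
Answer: 0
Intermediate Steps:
b = 42 (b = 7*6 = 42)
v = 0 (v = (1 + 42)*0 = 43*0 = 0)
(k(-1*(-6), 8) + w(7))*v = (-6 + 3)*0 = -3*0 = 0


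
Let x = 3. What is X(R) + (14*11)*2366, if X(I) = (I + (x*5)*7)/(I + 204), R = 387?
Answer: 71779872/197 ≈ 3.6437e+5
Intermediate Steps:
X(I) = (105 + I)/(204 + I) (X(I) = (I + (3*5)*7)/(I + 204) = (I + 15*7)/(204 + I) = (I + 105)/(204 + I) = (105 + I)/(204 + I))
X(R) + (14*11)*2366 = (105 + 387)/(204 + 387) + (14*11)*2366 = 492/591 + 154*2366 = (1/591)*492 + 364364 = 164/197 + 364364 = 71779872/197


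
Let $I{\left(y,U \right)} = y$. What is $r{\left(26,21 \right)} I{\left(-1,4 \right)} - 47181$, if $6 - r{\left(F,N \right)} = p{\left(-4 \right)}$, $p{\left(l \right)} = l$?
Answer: $-47191$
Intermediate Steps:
$r{\left(F,N \right)} = 10$ ($r{\left(F,N \right)} = 6 - -4 = 6 + 4 = 10$)
$r{\left(26,21 \right)} I{\left(-1,4 \right)} - 47181 = 10 \left(-1\right) - 47181 = -10 - 47181 = -47191$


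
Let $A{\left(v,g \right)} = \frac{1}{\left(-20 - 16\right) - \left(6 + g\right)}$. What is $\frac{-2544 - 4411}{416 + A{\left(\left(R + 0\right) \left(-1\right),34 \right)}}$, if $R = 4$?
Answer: $- \frac{105716}{6323} \approx -16.719$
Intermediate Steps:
$A{\left(v,g \right)} = \frac{1}{-42 - g}$ ($A{\left(v,g \right)} = \frac{1}{\left(-20 - 16\right) - \left(6 + g\right)} = \frac{1}{-36 - \left(6 + g\right)} = \frac{1}{-42 - g}$)
$\frac{-2544 - 4411}{416 + A{\left(\left(R + 0\right) \left(-1\right),34 \right)}} = \frac{-2544 - 4411}{416 - \frac{1}{42 + 34}} = - \frac{6955}{416 - \frac{1}{76}} = - \frac{6955}{\frac{31615}{76}} = \left(-6955\right) \frac{76}{31615} = - \frac{105716}{6323}$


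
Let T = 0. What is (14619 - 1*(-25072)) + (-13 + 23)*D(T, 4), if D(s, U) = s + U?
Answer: 39731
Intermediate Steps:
D(s, U) = U + s
(14619 - 1*(-25072)) + (-13 + 23)*D(T, 4) = (14619 - 1*(-25072)) + (-13 + 23)*(4 + 0) = (14619 + 25072) + 10*4 = 39691 + 40 = 39731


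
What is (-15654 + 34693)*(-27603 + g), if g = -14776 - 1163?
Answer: -828996138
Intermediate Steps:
g = -15939
(-15654 + 34693)*(-27603 + g) = (-15654 + 34693)*(-27603 - 15939) = 19039*(-43542) = -828996138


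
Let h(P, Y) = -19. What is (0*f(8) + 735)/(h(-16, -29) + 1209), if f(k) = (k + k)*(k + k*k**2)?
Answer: 21/34 ≈ 0.61765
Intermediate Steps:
f(k) = 2*k*(k + k**3) (f(k) = (2*k)*(k + k**3) = 2*k*(k + k**3))
(0*f(8) + 735)/(h(-16, -29) + 1209) = (0*(2*8**2*(1 + 8**2)) + 735)/(-19 + 1209) = (0*(2*64*(1 + 64)) + 735)/1190 = (0*(2*64*65) + 735)*(1/1190) = (0*8320 + 735)*(1/1190) = (0 + 735)*(1/1190) = 735*(1/1190) = 21/34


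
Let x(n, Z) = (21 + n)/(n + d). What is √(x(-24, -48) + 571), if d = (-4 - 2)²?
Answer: √2283/2 ≈ 23.890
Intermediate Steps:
d = 36 (d = (-6)² = 36)
x(n, Z) = (21 + n)/(36 + n) (x(n, Z) = (21 + n)/(n + 36) = (21 + n)/(36 + n))
√(x(-24, -48) + 571) = √((21 - 24)/(36 - 24) + 571) = √(-3/12 + 571) = √((1/12)*(-3) + 571) = √(-¼ + 571) = √(2283/4) = √2283/2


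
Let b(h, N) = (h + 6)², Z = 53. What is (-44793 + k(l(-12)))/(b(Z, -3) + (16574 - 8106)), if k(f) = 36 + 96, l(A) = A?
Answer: -14887/3983 ≈ -3.7376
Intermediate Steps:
k(f) = 132
b(h, N) = (6 + h)²
(-44793 + k(l(-12)))/(b(Z, -3) + (16574 - 8106)) = (-44793 + 132)/((6 + 53)² + (16574 - 8106)) = -44661/(59² + 8468) = -44661/(3481 + 8468) = -44661/11949 = -44661*1/11949 = -14887/3983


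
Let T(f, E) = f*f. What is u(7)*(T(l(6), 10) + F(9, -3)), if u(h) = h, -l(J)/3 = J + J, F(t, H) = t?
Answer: 9135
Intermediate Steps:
l(J) = -6*J (l(J) = -3*(J + J) = -6*J)
T(f, E) = f²
u(7)*(T(l(6), 10) + F(9, -3)) = 7*((-6*6)² + 9) = 7*((-36)² + 9) = 7*(1296 + 9) = 7*1305 = 9135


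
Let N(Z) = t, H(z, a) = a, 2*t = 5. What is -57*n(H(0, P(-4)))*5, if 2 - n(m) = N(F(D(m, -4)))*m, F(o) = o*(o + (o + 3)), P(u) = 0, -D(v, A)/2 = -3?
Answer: -570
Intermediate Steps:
D(v, A) = 6 (D(v, A) = -2*(-3) = 6)
t = 5/2 (t = (½)*5 = 5/2 ≈ 2.5000)
F(o) = o*(3 + 2*o) (F(o) = o*(o + (3 + o)) = o*(3 + 2*o))
N(Z) = 5/2
n(m) = 2 - 5*m/2
-57*n(H(0, P(-4)))*5 = -57*(2 - 5/2*0)*5 = -57*(2 + 0)*5 = -114*5 = -57*10 = -570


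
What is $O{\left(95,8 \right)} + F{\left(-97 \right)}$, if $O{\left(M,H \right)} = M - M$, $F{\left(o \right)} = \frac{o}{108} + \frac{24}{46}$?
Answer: $- \frac{935}{2484} \approx -0.37641$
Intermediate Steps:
$F{\left(o \right)} = \frac{12}{23} + \frac{o}{108}$ ($F{\left(o \right)} = o \frac{1}{108} + 24 \cdot \frac{1}{46} = \frac{o}{108} + \frac{12}{23} = \frac{12}{23} + \frac{o}{108}$)
$O{\left(M,H \right)} = 0$
$O{\left(95,8 \right)} + F{\left(-97 \right)} = 0 + \left(\frac{12}{23} + \frac{1}{108} \left(-97\right)\right) = 0 + \left(\frac{12}{23} - \frac{97}{108}\right) = 0 - \frac{935}{2484} = - \frac{935}{2484}$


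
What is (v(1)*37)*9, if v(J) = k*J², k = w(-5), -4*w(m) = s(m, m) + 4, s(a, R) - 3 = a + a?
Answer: 999/4 ≈ 249.75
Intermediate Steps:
s(a, R) = 3 + 2*a (s(a, R) = 3 + (a + a) = 3 + 2*a)
w(m) = -7/4 - m/2 (w(m) = -((3 + 2*m) + 4)/4 = -(7 + 2*m)/4 = -7/4 - m/2)
k = ¾ (k = -7/4 - ½*(-5) = -7/4 + 5/2 = ¾ ≈ 0.75000)
v(J) = 3*J²/4
(v(1)*37)*9 = (((¾)*1²)*37)*9 = (((¾)*1)*37)*9 = ((¾)*37)*9 = (111/4)*9 = 999/4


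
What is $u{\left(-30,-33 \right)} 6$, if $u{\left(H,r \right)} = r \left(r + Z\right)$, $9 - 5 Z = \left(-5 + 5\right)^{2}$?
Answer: $\frac{30888}{5} \approx 6177.6$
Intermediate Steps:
$Z = \frac{9}{5}$ ($Z = \frac{9}{5} - \frac{\left(-5 + 5\right)^{2}}{5} = \frac{9}{5} - \frac{0^{2}}{5} = \frac{9}{5} - 0 = \frac{9}{5} + 0 = \frac{9}{5} \approx 1.8$)
$u{\left(H,r \right)} = r \left(\frac{9}{5} + r\right)$ ($u{\left(H,r \right)} = r \left(r + \frac{9}{5}\right) = r \left(\frac{9}{5} + r\right)$)
$u{\left(-30,-33 \right)} 6 = \frac{1}{5} \left(-33\right) \left(9 + 5 \left(-33\right)\right) 6 = \frac{1}{5} \left(-33\right) \left(9 - 165\right) 6 = \frac{1}{5} \left(-33\right) \left(-156\right) 6 = \frac{5148}{5} \cdot 6 = \frac{30888}{5}$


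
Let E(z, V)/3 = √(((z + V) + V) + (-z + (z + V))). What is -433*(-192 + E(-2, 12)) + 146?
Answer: 83282 - 1299*√34 ≈ 75708.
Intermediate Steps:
E(z, V) = 3*√(z + 3*V) (E(z, V) = 3*√(((z + V) + V) + (-z + (z + V))) = 3*√(((V + z) + V) + (-z + (V + z))) = 3*√((z + 2*V) + V) = 3*√(z + 3*V))
-433*(-192 + E(-2, 12)) + 146 = -433*(-192 + 3*√(-2 + 3*12)) + 146 = -433*(-192 + 3*√(-2 + 36)) + 146 = -433*(-192 + 3*√34) + 146 = (83136 - 1299*√34) + 146 = 83282 - 1299*√34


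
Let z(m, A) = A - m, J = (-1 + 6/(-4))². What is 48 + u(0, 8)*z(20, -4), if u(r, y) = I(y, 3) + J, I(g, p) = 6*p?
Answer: -534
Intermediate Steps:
J = 25/4 (J = (-1 + 6*(-¼))² = (-1 - 3/2)² = (-5/2)² = 25/4 ≈ 6.2500)
u(r, y) = 97/4 (u(r, y) = 6*3 + 25/4 = 18 + 25/4 = 97/4)
48 + u(0, 8)*z(20, -4) = 48 + 97*(-4 - 1*20)/4 = 48 + 97*(-4 - 20)/4 = 48 + (97/4)*(-24) = 48 - 582 = -534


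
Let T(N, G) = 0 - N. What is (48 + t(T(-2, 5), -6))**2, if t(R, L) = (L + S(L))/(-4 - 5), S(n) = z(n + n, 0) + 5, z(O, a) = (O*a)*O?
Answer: 187489/81 ≈ 2314.7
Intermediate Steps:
T(N, G) = -N
z(O, a) = a*O**2
S(n) = 5 (S(n) = 0*(n + n)**2 + 5 = 0*(2*n)**2 + 5 = 0*(4*n**2) + 5 = 0 + 5 = 5)
t(R, L) = -5/9 - L/9 (t(R, L) = (L + 5)/(-4 - 5) = (5 + L)/(-9) = (5 + L)*(-1/9) = -5/9 - L/9)
(48 + t(T(-2, 5), -6))**2 = (48 + (-5/9 - 1/9*(-6)))**2 = (48 + (-5/9 + 2/3))**2 = (48 + 1/9)**2 = (433/9)**2 = 187489/81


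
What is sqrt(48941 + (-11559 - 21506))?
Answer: 126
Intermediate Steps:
sqrt(48941 + (-11559 - 21506)) = sqrt(48941 - 33065) = sqrt(15876) = 126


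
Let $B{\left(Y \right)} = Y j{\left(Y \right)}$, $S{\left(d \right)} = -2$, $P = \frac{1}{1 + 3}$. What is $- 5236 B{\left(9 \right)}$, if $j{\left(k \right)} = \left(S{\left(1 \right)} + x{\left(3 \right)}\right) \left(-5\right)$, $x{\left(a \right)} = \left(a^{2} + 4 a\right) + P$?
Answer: $4535685$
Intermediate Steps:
$P = \frac{1}{4} \approx 0.25$
$x{\left(a \right)} = \frac{1}{4} + a^{2} + 4 a$ ($x{\left(a \right)} = \left(a^{2} + 4 a\right) + \frac{1}{4} = \frac{1}{4} + a^{2} + 4 a$)
$j{\left(k \right)} = - \frac{385}{4}$ ($j{\left(k \right)} = \left(-2 + \left(\frac{1}{4} + 3^{2} + 4 \cdot 3\right)\right) \left(-5\right) = \left(-2 + \left(\frac{1}{4} + 9 + 12\right)\right) \left(-5\right) = \left(-2 + \frac{85}{4}\right) \left(-5\right) = \frac{77}{4} \left(-5\right) = - \frac{385}{4}$)
$B{\left(Y \right)} = - \frac{385 Y}{4}$ ($B{\left(Y \right)} = Y \left(- \frac{385}{4}\right) = - \frac{385 Y}{4}$)
$- 5236 B{\left(9 \right)} = - 5236 \left(\left(- \frac{385}{4}\right) 9\right) = \left(-5236\right) \left(- \frac{3465}{4}\right) = 4535685$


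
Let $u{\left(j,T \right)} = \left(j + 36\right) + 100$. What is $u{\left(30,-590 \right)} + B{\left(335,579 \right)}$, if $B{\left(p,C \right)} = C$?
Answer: $745$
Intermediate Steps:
$u{\left(j,T \right)} = 136 + j$ ($u{\left(j,T \right)} = \left(36 + j\right) + 100 = 136 + j$)
$u{\left(30,-590 \right)} + B{\left(335,579 \right)} = \left(136 + 30\right) + 579 = 166 + 579 = 745$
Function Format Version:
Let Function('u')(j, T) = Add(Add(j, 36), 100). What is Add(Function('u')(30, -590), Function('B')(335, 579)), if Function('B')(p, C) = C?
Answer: 745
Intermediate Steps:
Function('u')(j, T) = Add(136, j) (Function('u')(j, T) = Add(Add(36, j), 100) = Add(136, j))
Add(Function('u')(30, -590), Function('B')(335, 579)) = Add(Add(136, 30), 579) = Add(166, 579) = 745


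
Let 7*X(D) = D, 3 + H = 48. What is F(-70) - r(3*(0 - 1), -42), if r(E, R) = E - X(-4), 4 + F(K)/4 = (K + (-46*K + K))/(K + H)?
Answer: -17723/35 ≈ -506.37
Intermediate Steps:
H = 45 (H = -3 + 48 = 45)
X(D) = D/7
F(K) = -16 - 176*K/(45 + K) (F(K) = -16 + 4*((K + (-46*K + K))/(K + 45)) = -16 + 4*((K - 45*K)/(45 + K)) = -16 + 4*((-44*K)/(45 + K)) = -16 + 4*(-44*K/(45 + K)) = -16 - 176*K/(45 + K))
r(E, R) = 4/7 + E (r(E, R) = E - (-4)/7 = E - 1*(-4/7) = E + 4/7 = 4/7 + E)
F(-70) - r(3*(0 - 1), -42) = 48*(-15 - 4*(-70))/(45 - 70) - (4/7 + 3*(0 - 1)) = 48*(-15 + 280)/(-25) - (4/7 + 3*(-1)) = 48*(-1/25)*265 - (4/7 - 3) = -2544/5 - 1*(-17/7) = -2544/5 + 17/7 = -17723/35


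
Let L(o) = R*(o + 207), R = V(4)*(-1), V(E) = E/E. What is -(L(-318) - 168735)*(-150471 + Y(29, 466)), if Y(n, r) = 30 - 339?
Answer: -25425126720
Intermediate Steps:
V(E) = 1
R = -1 (R = 1*(-1) = -1)
L(o) = -207 - o (L(o) = -(o + 207) = -(207 + o) = -207 - o)
Y(n, r) = -309
-(L(-318) - 168735)*(-150471 + Y(29, 466)) = -((-207 - 1*(-318)) - 168735)*(-150471 - 309) = -((-207 + 318) - 168735)*(-150780) = -(111 - 168735)*(-150780) = -(-168624)*(-150780) = -1*25425126720 = -25425126720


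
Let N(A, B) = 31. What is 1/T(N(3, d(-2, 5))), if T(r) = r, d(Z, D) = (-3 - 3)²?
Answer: 1/31 ≈ 0.032258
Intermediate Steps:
d(Z, D) = 36 (d(Z, D) = (-6)² = 36)
1/T(N(3, d(-2, 5))) = 1/31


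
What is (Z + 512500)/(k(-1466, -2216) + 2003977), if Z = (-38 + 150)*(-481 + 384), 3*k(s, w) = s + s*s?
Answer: 1504908/8159621 ≈ 0.18443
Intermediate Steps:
k(s, w) = s/3 + s²/3 (k(s, w) = (s + s*s)/3 = (s + s²)/3 = s/3 + s²/3)
Z = -10864 (Z = 112*(-97) = -10864)
(Z + 512500)/(k(-1466, -2216) + 2003977) = (-10864 + 512500)/((⅓)*(-1466)*(1 - 1466) + 2003977) = 501636/((⅓)*(-1466)*(-1465) + 2003977) = 501636/(2147690/3 + 2003977) = 501636/(8159621/3) = 501636*(3/8159621) = 1504908/8159621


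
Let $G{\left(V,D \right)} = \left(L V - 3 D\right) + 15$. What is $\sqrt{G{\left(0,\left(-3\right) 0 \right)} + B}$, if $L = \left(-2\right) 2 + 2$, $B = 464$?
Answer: $\sqrt{479} \approx 21.886$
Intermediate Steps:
$L = -2$ ($L = -4 + 2 = -2$)
$G{\left(V,D \right)} = 15 - 3 D - 2 V$ ($G{\left(V,D \right)} = \left(- 2 V - 3 D\right) + 15 = \left(- 3 D - 2 V\right) + 15 = 15 - 3 D - 2 V$)
$\sqrt{G{\left(0,\left(-3\right) 0 \right)} + B} = \sqrt{\left(15 - 3 \left(\left(-3\right) 0\right) - 0\right) + 464} = \sqrt{\left(15 - 0 + 0\right) + 464} = \sqrt{\left(15 + 0 + 0\right) + 464} = \sqrt{15 + 464} = \sqrt{479}$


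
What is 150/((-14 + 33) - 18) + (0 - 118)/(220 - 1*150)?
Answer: 5191/35 ≈ 148.31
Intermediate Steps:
150/((-14 + 33) - 18) + (0 - 118)/(220 - 1*150) = 150/(19 - 18) - 118/(220 - 150) = 150/1 - 118/70 = 150*1 - 118*1/70 = 150 - 59/35 = 5191/35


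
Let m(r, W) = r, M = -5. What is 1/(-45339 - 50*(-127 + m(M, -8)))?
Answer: -1/38739 ≈ -2.5814e-5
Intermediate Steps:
1/(-45339 - 50*(-127 + m(M, -8))) = 1/(-45339 - 50*(-127 - 5)) = 1/(-45339 - 50*(-132)) = 1/(-45339 + 6600) = 1/(-38739) = -1/38739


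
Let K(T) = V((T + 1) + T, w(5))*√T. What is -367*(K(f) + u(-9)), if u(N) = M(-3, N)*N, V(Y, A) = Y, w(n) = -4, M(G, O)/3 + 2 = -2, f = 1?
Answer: -40737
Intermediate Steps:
M(G, O) = -12 (M(G, O) = -6 + 3*(-2) = -6 - 6 = -12)
u(N) = -12*N
K(T) = √T*(1 + 2*T) (K(T) = ((T + 1) + T)*√T = ((1 + T) + T)*√T = (1 + 2*T)*√T = √T*(1 + 2*T))
-367*(K(f) + u(-9)) = -367*(√1*(1 + 2*1) - 12*(-9)) = -367*(1*(1 + 2) + 108) = -367*(1*3 + 108) = -367*(3 + 108) = -367*111 = -40737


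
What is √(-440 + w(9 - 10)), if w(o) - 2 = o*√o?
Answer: √(-438 - I) ≈ 0.0239 - 20.928*I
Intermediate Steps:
w(o) = 2 + o^(3/2) (w(o) = 2 + o*√o = 2 + o^(3/2))
√(-440 + w(9 - 10)) = √(-440 + (2 + (9 - 10)^(3/2))) = √(-440 + (2 + (-1)^(3/2))) = √(-440 + (2 - I)) = √(-438 - I)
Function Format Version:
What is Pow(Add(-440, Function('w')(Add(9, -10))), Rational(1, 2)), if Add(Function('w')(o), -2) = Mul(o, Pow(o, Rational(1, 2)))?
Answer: Pow(Add(-438, Mul(-1, I)), Rational(1, 2)) ≈ Add(0.0239, Mul(-20.928, I))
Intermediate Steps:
Function('w')(o) = Add(2, Pow(o, Rational(3, 2))) (Function('w')(o) = Add(2, Mul(o, Pow(o, Rational(1, 2)))) = Add(2, Pow(o, Rational(3, 2))))
Pow(Add(-440, Function('w')(Add(9, -10))), Rational(1, 2)) = Pow(Add(-440, Add(2, Pow(Add(9, -10), Rational(3, 2)))), Rational(1, 2)) = Pow(Add(-440, Add(2, Pow(-1, Rational(3, 2)))), Rational(1, 2)) = Pow(Add(-440, Add(2, Mul(-1, I))), Rational(1, 2)) = Pow(Add(-438, Mul(-1, I)), Rational(1, 2))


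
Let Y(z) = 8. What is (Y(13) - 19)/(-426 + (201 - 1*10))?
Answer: 11/235 ≈ 0.046808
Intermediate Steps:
(Y(13) - 19)/(-426 + (201 - 1*10)) = (8 - 19)/(-426 + (201 - 1*10)) = -11/(-426 + (201 - 10)) = -11/(-426 + 191) = -11/(-235) = -11*(-1/235) = 11/235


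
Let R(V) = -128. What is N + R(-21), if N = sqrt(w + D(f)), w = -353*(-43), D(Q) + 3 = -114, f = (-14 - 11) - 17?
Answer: -128 + sqrt(15062) ≈ -5.2727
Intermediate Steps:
f = -42 (f = -25 - 17 = -42)
D(Q) = -117 (D(Q) = -3 - 114 = -117)
w = 15179
N = sqrt(15062) (N = sqrt(15179 - 117) = sqrt(15062) ≈ 122.73)
N + R(-21) = sqrt(15062) - 128 = -128 + sqrt(15062)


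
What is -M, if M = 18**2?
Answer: -324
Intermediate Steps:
M = 324
-M = -1*324 = -324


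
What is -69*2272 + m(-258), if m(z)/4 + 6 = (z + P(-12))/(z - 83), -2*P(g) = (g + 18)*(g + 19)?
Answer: -1724676/11 ≈ -1.5679e+5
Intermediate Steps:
P(g) = -(18 + g)*(19 + g)/2 (P(g) = -(g + 18)*(g + 19)/2 = -(18 + g)*(19 + g)/2)
m(z) = -24 + 4*(-21 + z)/(-83 + z) (m(z) = -24 + 4*((z + (-171 - 37/2*(-12) - ½*(-12)²))/(z - 83)) = -24 + 4*((z + (-171 + 222 - ½*144))/(-83 + z)) = -24 + 4*((z + (-171 + 222 - 72))/(-83 + z)) = -24 + 4*((z - 21)/(-83 + z)) = -24 + 4*((-21 + z)/(-83 + z)) = -24 + 4*(-21 + z)/(-83 + z))
-69*2272 + m(-258) = -69*2272 + 4*(477 - 5*(-258))/(-83 - 258) = -156768 + 4*(477 + 1290)/(-341) = -156768 + 4*(-1/341)*1767 = -156768 - 228/11 = -1724676/11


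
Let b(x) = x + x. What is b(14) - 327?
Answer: -299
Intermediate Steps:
b(x) = 2*x
b(14) - 327 = 2*14 - 327 = 28 - 327 = -299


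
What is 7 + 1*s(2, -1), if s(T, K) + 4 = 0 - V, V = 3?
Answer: 0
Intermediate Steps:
s(T, K) = -7 (s(T, K) = -4 + (0 - 1*3) = -4 + (0 - 3) = -4 - 3 = -7)
7 + 1*s(2, -1) = 7 + 1*(-7) = 7 - 7 = 0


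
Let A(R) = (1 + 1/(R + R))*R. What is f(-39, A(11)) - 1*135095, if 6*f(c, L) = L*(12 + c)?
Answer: -540587/4 ≈ -1.3515e+5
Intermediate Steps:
A(R) = R*(1 + 1/(2*R)) (A(R) = (1 + 1/(2*R))*R = R*(1 + 1/(2*R)))
f(c, L) = L*(12 + c)/6 (f(c, L) = (L*(12 + c))/6 = L*(12 + c)/6)
f(-39, A(11)) - 1*135095 = (1/2 + 11)*(12 - 39)/6 - 1*135095 = (1/6)*(23/2)*(-27) - 135095 = -207/4 - 135095 = -540587/4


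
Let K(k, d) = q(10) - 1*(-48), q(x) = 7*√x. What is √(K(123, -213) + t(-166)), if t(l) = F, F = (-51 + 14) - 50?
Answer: √(-39 + 7*√10) ≈ 4.1066*I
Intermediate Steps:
F = -87 (F = -37 - 50 = -87)
K(k, d) = 48 + 7*√10 (K(k, d) = 7*√10 - 1*(-48) = 7*√10 + 48 = 48 + 7*√10)
t(l) = -87
√(K(123, -213) + t(-166)) = √((48 + 7*√10) - 87) = √(-39 + 7*√10)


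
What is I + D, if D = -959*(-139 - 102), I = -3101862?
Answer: -2870743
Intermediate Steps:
D = 231119 (D = -959*(-241) = 231119)
I + D = -3101862 + 231119 = -2870743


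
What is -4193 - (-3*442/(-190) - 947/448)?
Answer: -178661139/42560 ≈ -4197.9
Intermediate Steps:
-4193 - (-3*442/(-190) - 947/448) = -4193 - (-1326*(-1/190) - 947*1/448) = -4193 - (663/95 - 947/448) = -4193 - 1*207059/42560 = -4193 - 207059/42560 = -178661139/42560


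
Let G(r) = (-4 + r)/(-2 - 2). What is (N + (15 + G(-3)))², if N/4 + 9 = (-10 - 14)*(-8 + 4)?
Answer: 2128681/16 ≈ 1.3304e+5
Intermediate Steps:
G(r) = 1 - r/4 (G(r) = (-4 + r)/(-4) = (-4 + r)*(-¼) = 1 - r/4)
N = 348 (N = -36 + 4*((-10 - 14)*(-8 + 4)) = -36 + 4*(-24*(-4)) = -36 + 4*96 = -36 + 384 = 348)
(N + (15 + G(-3)))² = (348 + (15 + (1 - ¼*(-3))))² = (348 + (15 + (1 + ¾)))² = (348 + (15 + 7/4))² = (348 + 67/4)² = (1459/4)² = 2128681/16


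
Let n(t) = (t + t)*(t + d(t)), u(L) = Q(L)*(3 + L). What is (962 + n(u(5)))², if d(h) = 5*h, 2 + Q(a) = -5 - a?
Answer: 12444294916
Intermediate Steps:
Q(a) = -7 - a (Q(a) = -2 + (-5 - a) = -7 - a)
u(L) = (-7 - L)*(3 + L)
n(t) = 12*t² (n(t) = (t + t)*(t + 5*t) = (2*t)*(6*t) = 12*t²)
(962 + n(u(5)))² = (962 + 12*(-(3 + 5)*(7 + 5))²)² = (962 + 12*(-1*8*12)²)² = (962 + 12*(-96)²)² = (962 + 12*9216)² = (962 + 110592)² = 111554² = 12444294916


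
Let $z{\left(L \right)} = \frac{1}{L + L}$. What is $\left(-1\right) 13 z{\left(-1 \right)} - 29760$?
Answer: $- \frac{59507}{2} \approx -29754.0$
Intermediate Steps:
$z{\left(L \right)} = \frac{1}{2 L}$
$\left(-1\right) 13 z{\left(-1 \right)} - 29760 = \left(-1\right) 13 \frac{1}{2 \left(-1\right)} - 29760 = - 13 \cdot \frac{1}{2} \left(-1\right) - 29760 = \left(-13\right) \left(- \frac{1}{2}\right) - 29760 = \frac{13}{2} - 29760 = - \frac{59507}{2}$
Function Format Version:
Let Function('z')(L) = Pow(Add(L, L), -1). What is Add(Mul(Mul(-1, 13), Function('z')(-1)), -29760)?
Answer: Rational(-59507, 2) ≈ -29754.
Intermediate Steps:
Function('z')(L) = Mul(Rational(1, 2), Pow(L, -1)) (Function('z')(L) = Pow(Mul(2, L), -1) = Mul(Rational(1, 2), Pow(L, -1)))
Add(Mul(Mul(-1, 13), Function('z')(-1)), -29760) = Add(Mul(Mul(-1, 13), Mul(Rational(1, 2), Pow(-1, -1))), -29760) = Add(Mul(-13, Mul(Rational(1, 2), -1)), -29760) = Add(Mul(-13, Rational(-1, 2)), -29760) = Add(Rational(13, 2), -29760) = Rational(-59507, 2)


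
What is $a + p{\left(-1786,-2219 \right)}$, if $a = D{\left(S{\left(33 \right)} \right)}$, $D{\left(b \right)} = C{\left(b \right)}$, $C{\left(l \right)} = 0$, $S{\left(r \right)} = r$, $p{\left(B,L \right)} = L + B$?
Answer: $-4005$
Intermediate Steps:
$p{\left(B,L \right)} = B + L$
$D{\left(b \right)} = 0$
$a = 0$
$a + p{\left(-1786,-2219 \right)} = 0 - 4005 = -4005$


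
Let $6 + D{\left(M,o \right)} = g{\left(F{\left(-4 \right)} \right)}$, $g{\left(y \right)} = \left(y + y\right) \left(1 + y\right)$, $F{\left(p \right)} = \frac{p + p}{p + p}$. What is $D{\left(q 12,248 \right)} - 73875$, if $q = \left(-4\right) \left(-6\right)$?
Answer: $-73877$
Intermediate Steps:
$q = 24$
$F{\left(p \right)} = 1$ ($F{\left(p \right)} = \frac{2 p}{2 p} = 2 p \frac{1}{2 p} = 1$)
$g{\left(y \right)} = 2 y \left(1 + y\right)$
$D{\left(M,o \right)} = -2$ ($D{\left(M,o \right)} = -6 + 2 \cdot 1 \left(1 + 1\right) = -6 + 2 \cdot 1 \cdot 2 = -6 + 4 = -2$)
$D{\left(q 12,248 \right)} - 73875 = -2 - 73875 = -73877$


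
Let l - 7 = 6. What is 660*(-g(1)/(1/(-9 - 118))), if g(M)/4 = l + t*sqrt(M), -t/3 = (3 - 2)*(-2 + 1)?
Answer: 5364480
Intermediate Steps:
l = 13 (l = 7 + 6 = 13)
t = 3 (t = -3*(3 - 2)*(-2 + 1) = -3*(-1) = 3)
g(M) = 52 + 12*sqrt(M) (g(M) = 4*(13 + 3*sqrt(M)) = 52 + 12*sqrt(M))
660*(-g(1)/(1/(-9 - 118))) = 660*(-(52 + 12*sqrt(1))/(1/(-9 - 118))) = 660*(-(52 + 12*1)/(1/(-127))) = 660*(-(52 + 12)/(-1/127)) = 660*(-64*(-127)) = 660*(-1*(-8128)) = 660*8128 = 5364480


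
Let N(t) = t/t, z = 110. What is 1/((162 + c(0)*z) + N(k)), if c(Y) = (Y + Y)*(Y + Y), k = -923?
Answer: 1/163 ≈ 0.0061350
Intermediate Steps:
N(t) = 1
c(Y) = 4*Y**2 (c(Y) = (2*Y)*(2*Y) = 4*Y**2)
1/((162 + c(0)*z) + N(k)) = 1/((162 + (4*0**2)*110) + 1) = 1/((162 + (4*0)*110) + 1) = 1/((162 + 0*110) + 1) = 1/((162 + 0) + 1) = 1/(162 + 1) = 1/163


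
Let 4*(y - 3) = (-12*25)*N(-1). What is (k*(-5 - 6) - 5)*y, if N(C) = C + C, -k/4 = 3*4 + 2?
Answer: 93483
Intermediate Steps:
k = -56 (k = -4*(3*4 + 2) = -4*(12 + 2) = -4*14 = -56)
N(C) = 2*C
y = 153 (y = 3 + ((-12*25)*(2*(-1)))/4 = 3 + (-300*(-2))/4 = 3 + (1/4)*600 = 3 + 150 = 153)
(k*(-5 - 6) - 5)*y = (-56*(-5 - 6) - 5)*153 = (-56*(-11) - 5)*153 = (616 - 5)*153 = 611*153 = 93483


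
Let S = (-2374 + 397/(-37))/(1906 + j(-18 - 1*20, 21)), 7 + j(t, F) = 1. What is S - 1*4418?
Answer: -62134727/14060 ≈ -4419.3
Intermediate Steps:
j(t, F) = -6 (j(t, F) = -7 + 1 = -6)
S = -17647/14060 (S = (-2374 + 397/(-37))/(1906 - 6) = (-2374 + 397*(-1/37))/1900 = (-2374 - 397/37)*(1/1900) = -88235/37*1/1900 = -17647/14060 ≈ -1.2551)
S - 1*4418 = -17647/14060 - 1*4418 = -17647/14060 - 4418 = -62134727/14060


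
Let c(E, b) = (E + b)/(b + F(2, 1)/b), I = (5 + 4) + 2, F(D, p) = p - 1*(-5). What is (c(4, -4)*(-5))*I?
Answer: 0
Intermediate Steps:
F(D, p) = 5 + p (F(D, p) = p + 5 = 5 + p)
I = 11 (I = 9 + 2 = 11)
c(E, b) = (E + b)/(b + 6/b) (c(E, b) = (E + b)/(b + (5 + 1)/b) = (E + b)/(b + 6/b))
(c(4, -4)*(-5))*I = (-4*(4 - 4)/(6 + (-4)²)*(-5))*11 = (-4*0/(6 + 16)*(-5))*11 = (-4*0/22*(-5))*11 = (-4*1/22*0*(-5))*11 = (0*(-5))*11 = 0*11 = 0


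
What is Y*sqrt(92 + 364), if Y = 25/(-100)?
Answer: -sqrt(114)/2 ≈ -5.3385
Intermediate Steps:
Y = -1/4 (Y = 25*(-1/100) = -1/4 ≈ -0.25000)
Y*sqrt(92 + 364) = -sqrt(92 + 364)/4 = -sqrt(114)/2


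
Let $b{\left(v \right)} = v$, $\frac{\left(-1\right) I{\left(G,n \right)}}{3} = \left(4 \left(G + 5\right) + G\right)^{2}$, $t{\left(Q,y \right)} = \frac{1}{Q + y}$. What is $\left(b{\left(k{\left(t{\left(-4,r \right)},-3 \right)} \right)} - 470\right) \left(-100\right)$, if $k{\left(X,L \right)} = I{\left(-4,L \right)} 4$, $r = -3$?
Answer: $47000$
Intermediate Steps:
$I{\left(G,n \right)} = - 3 \left(20 + 5 G\right)^{2}$ ($I{\left(G,n \right)} = - 3 \left(4 \left(G + 5\right) + G\right)^{2} = - 3 \left(4 \left(5 + G\right) + G\right)^{2} = - 3 \left(\left(20 + 4 G\right) + G\right)^{2} = - 3 \left(20 + 5 G\right)^{2}$)
$k{\left(X,L \right)} = 0$ ($k{\left(X,L \right)} = - 75 \left(4 - 4\right)^{2} \cdot 4 = - 75 \cdot 0^{2} \cdot 4 = \left(-75\right) 0 \cdot 4 = 0 \cdot 4 = 0$)
$\left(b{\left(k{\left(t{\left(-4,r \right)},-3 \right)} \right)} - 470\right) \left(-100\right) = \left(0 - 470\right) \left(-100\right) = \left(-470\right) \left(-100\right) = 47000$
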